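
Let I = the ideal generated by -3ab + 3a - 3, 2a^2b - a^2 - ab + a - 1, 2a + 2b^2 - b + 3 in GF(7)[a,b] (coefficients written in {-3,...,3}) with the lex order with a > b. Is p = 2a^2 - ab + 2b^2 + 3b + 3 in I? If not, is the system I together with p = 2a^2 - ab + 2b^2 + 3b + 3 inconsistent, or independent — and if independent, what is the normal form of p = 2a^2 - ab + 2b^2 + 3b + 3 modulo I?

First compute the reduced Gröbner basis of I by Buchberger's algorithm.
f_1 = -3ab + 3a - 3, LT = ab.
f_2 = 2a^2b - a^2 - ab + a - 1, LT = a^2b.
f_3 = 2a + 2b^2 - b + 3, LT = a.

S(f_1,f_2): lcm = a^2b. S = 3a^2 - 3ab - 3a - 3.
  reduce S modulo (f_1, f_2, f_3):
  remainder -2b^2 - 3b + 2 ≠ 0; add h_4 = -2b^2 - 3b + 2 to the basis.

S(f_1,f_3): lcm = ab. S = -a - b^3 - 3b^2 + 2b + 1.
  reduce S modulo (f_1, f_2, f_3, h_4):
  remainder 3b + 2 ≠ 0; add h_5 = 3b + 2 to the basis.

The other S-polynomials (S(f_2,f_3), S(f_1,h_4), S(f_2,h_4), S(f_3,h_4), S(f_1,h_5), S(f_2,h_5), S(f_3,h_5), S(h_4,h_5)) all reduce to 0 modulo the current basis, so we have a Gröbner basis.
Inter-reduce: drop elements whose leading term is divisible by another's, tail-reduce, and make monic.
Reduced Gröbner basis: {a - 2, b + 3}.
Label its elements g_1 = a - 2, g_2 = b + 3.

Reduce p = 2a^2 - ab + 2b^2 + 3b + 3 modulo G:
  leading term a^2: subtract (2a)·g_1 from 2a^2 - ab + 2b^2 + 3b + 3 → -ab - 3a + 2b^2 + 3b + 3
  leading term ab: subtract (-b)·g_1 from -ab - 3a + 2b^2 + 3b + 3 → -3a + 2b^2 + b + 3
  leading term a: subtract (-3)·g_1 from -3a + 2b^2 + b + 3 → 2b^2 + b - 3
  leading term b^2: subtract (2b)·g_2 from 2b^2 + b - 3 → 2b - 3
  leading term b: subtract (2)·g_2 from 2b - 3 → -2
  leading term 1: no divisor's leading term divides it; move -2 to the remainder.
  normal form = -2.
The normal form is nonzero, so p ∉ I. Since p minus its normal form lies in I, I + (p) = I + (r) where r = -2; decide whether this ideal is the whole ring.
Here r = -2 is a nonzero constant, hence a unit: 1 ∈ I + (p), the Gröbner basis of I + (p) is {1}, and the enlarged system has no common solution — adjoining p is inconsistent.

Ideal membership is decidable via reduction modulo a Gröbner basis.

Adjoining 2a^2 - ab + 2b^2 + 3b + 3 makes the ideal the whole ring: the system is inconsistent.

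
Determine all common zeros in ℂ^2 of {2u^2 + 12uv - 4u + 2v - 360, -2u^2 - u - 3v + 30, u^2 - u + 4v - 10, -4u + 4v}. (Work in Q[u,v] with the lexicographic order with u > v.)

Compute a lex Gröbner basis by Buchberger's algorithm.
f_1 = 2u^2 + 12uv - 4u + 2v - 360, LT = u^2.
f_2 = -2u^2 - u - 3v + 30, LT = u^2.
f_3 = u^2 - u + 4v - 10, LT = u^2.
f_4 = -4u + 4v, LT = u.

S(f_1,f_2): lcm = u^2. S = 6uv - 5/2u - 1/2v - 165.
  leading term uv: subtract (-3/2v)·f_4 from 6uv - 5/2u - 1/2v - 165 → -5/2u + 6v^2 - 1/2v - 165
  leading term u: subtract (5/8)·f_4 from -5/2u + 6v^2 - 1/2v - 165 → 6v^2 - 3v - 165
  leading term v^2: no divisor's leading term divides it; move 6v^2 to the remainder.
  leading term v: no divisor's leading term divides it; move -3v to the remainder.
  leading term 1: no divisor's leading term divides it; move -165 to the remainder.
  remainder 6v^2 - 3v - 165 ≠ 0; add h_5 = 6v^2 - 3v - 165 to the basis.

S(f_1,f_3): lcm = u^2. S = 6uv - u - 3v - 170.
  leading term uv: subtract (-3/2v)·f_4 from 6uv - u - 3v - 170 → -u + 6v^2 - 3v - 170
  leading term u: subtract (1/4)·f_4 from -u + 6v^2 - 3v - 170 → 6v^2 - 4v - 170
  leading term v^2: subtract (1)·h_5 from 6v^2 - 4v - 170 → -v - 5
  leading term v: no divisor's leading term divides it; move -v to the remainder.
  leading term 1: no divisor's leading term divides it; move -5 to the remainder.
  remainder -v - 5 ≠ 0; add h_6 = -v - 5 to the basis.

The other S-polynomials (S(f_1,f_4), S(f_2,f_3), S(f_2,f_4), S(f_3,f_4), S(f_1,h_5), S(f_2,h_5), S(f_3,h_5), S(f_4,h_5), S(f_1,h_6), S(f_2,h_6), S(f_3,h_6), S(f_4,h_6), S(h_5,h_6)) all reduce to 0 modulo the current basis, so we have a Gröbner basis.
Inter-reduce: drop elements whose leading term is divisible by another's, tail-reduce, and make monic.
Reduced Gröbner basis: {u + 5, v + 5}.

Elimination: the polynomial v + 5 lies in the elimination ideal for v, so v ∈ {-5}. For each such v, the remaining basis elements (now univariate) give the rest of the solution.
  v = -5: the earlier basis element becomes u + 5 = 0, giving u = -5 — point (-5, -5).
Check: every point annihilates each of the original generators.
This is the nonlinear analogue of row-reducing a linear system.

{(-5, -5)}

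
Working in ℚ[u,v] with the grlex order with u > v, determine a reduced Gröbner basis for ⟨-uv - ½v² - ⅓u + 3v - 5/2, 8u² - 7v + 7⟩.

G = {v³ - 95/6v² - 128/9u + 136/3v - 61/2, u² - ⅞v + ⅞, uv + ½v² + ⅓u - 3v + 5/2}

f_1 = -uv - ½v² - ⅓u + 3v - 5/2, LT = uv.
f_2 = 8u² - 7v + 7, LT = u².

S(f_1,f_2): lcm = u²v. S = ½uv² + ⅓u² - 3uv + ⅞v² + 5/2u - ⅞v.
  leading term uv²: subtract (-½v)·f_1 from ½uv² + ⅓u² - 3uv + ⅞v² + 5/2u - ⅞v → -¼v³ + ⅓u² - 19/6uv + 19/8v² + 5/2u - 17/8v
  leading term v³: no divisor's leading term divides it; move -¼v³ to the remainder.
  leading term u²: subtract (1/24)·f_2 from ⅓u² - 19/6uv + 19/8v² + 5/2u - 17/8v → -19/6uv + 19/8v² + 5/2u - 11/6v - 7/24
  leading term uv: subtract (19/6)·f_1 from -19/6uv + 19/8v² + 5/2u - 11/6v - 7/24 → 95/24v² + 32/9u - 34/3v + 61/8
  leading term v²: no divisor's leading term divides it; move 95/24v² to the remainder.
  leading term u: no divisor's leading term divides it; move 32/9u to the remainder.
  leading term v: no divisor's leading term divides it; move -34/3v to the remainder.
  leading term 1: no divisor's leading term divides it; move 61/8 to the remainder.
  remainder -¼v³ + 95/24v² + 32/9u - 34/3v + 61/8 ≠ 0; add g_3 = -¼v³ + 95/24v² + 32/9u - 34/3v + 61/8 to the basis.

The other S-polynomials (S(f_1,g_3), S(f_2,g_3)) all reduce to 0 modulo the current basis, so we have a Gröbner basis.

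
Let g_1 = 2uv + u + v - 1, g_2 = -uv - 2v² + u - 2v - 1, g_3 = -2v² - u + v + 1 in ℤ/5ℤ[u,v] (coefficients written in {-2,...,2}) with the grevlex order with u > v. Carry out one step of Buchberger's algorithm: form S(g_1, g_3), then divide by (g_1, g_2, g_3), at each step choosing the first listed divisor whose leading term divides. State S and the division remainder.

lcm(LM(g_1), LM(g_3)) = uv².
S = (lcm/LT(g_1))·g_1 − (lcm/LT(g_3))·g_3 = 2u² + uv - 2v² - 2u + 2v.
Reduce S modulo (g_1, g_2, g_3) in that order:
  leading term u²: no divisor's leading term divides it; move 2u² to the remainder.
  leading term uv: subtract (-2)·g_1 from uv - 2v² - 2u + 2v → -2v² - v - 2
  leading term v²: subtract (1)·g_3 from -2v² - v - 2 → u - 2v + 2
  leading term u: no divisor's leading term divides it; move u to the remainder.
  leading term v: no divisor's leading term divides it; move -2v to the remainder.
  leading term 1: no divisor's leading term divides it; move 2 to the remainder.
The remainder 2u² + u - 2v + 2 is nonzero, so it would be added as the next basis element.

S(g_1, g_3) = 2u² + uv - 2v² - 2u + 2v; remainder on division = 2u² + u - 2v + 2.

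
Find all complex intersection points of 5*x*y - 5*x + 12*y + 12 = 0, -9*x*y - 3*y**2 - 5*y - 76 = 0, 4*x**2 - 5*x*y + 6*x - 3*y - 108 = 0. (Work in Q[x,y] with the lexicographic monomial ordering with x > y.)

{(-4, 4)}

Compute a lex Gröbner basis by Buchberger's algorithm.
f_1 = 5*x*y - 5*x + 12*y + 12, LT = x*y.
f_2 = -9*x*y - 3*y**2 - 5*y - 76, LT = x*y.
f_3 = 4*x**2 - 5*x*y + 6*x - 3*y - 108, LT = x**2.

S(f_1,f_2): lcm = x*y. S = -x - 1/3*y**2 + 83/45*y - 272/45.
  reduce S modulo (f_1, f_2, f_3):
  remainder -x - 1/3*y**2 + 83/45*y - 272/45 ≠ 0; add h_4 = -x - 1/3*y**2 + 83/45*y - 272/45 to the basis.

S(f_1,f_3): lcm = x**2*y. S = -x**2 + 5/4*x*y**2 + 9/10*x*y + 12/5*x + 3/4*y**2 + 27*y.
  reduce S modulo (f_1, f_2, f_3, h_4):
  remainder -77/20*y**2 + 8983/300*y - 4363/75 ≠ 0; add h_5 = -77/20*y**2 + 8983/300*y - 4363/75 to the basis.

S(f_2,f_3): lcm = x**2*y. S = 19/12*x*y**2 - 17/18*x*y + 76/9*x + 3/4*y**2 + 27*y.
  reduce S modulo (f_1, f_2, f_3, h_4, h_5):
  remainder -68141/7700*y + 68141/1925 ≠ 0; add h_6 = -68141/7700*y + 68141/1925 to the basis.

The other S-polynomials (S(f_1,h_4), S(f_2,h_4), S(f_3,h_4), S(f_1,h_5), S(f_2,h_5), S(f_3,h_5), S(h_4,h_5), S(f_1,h_6), S(f_2,h_6), S(f_3,h_6), S(h_4,h_6), S(h_5,h_6)) all reduce to 0 modulo the current basis, so we have a Gröbner basis.
Inter-reduce: drop elements whose leading term is divisible by another's, tail-reduce, and make monic.
Reduced Gröbner basis: {x + 4, y - 4}.

The lex basis is triangular: the last element involves only y. Solving y - 4 = 0 gives y ∈ {4}; substituting each value into the earlier elements determines the remaining variables.
  y = 4: the earlier basis element becomes x + 4 = 0, giving x = -4 — point (-4, 4).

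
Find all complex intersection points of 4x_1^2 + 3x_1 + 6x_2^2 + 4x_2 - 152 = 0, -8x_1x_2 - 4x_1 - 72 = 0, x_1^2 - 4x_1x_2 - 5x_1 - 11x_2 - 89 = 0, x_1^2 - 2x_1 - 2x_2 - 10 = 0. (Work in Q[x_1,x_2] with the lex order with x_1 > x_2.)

Compute a lex Gröbner basis by Buchberger's algorithm.
f_1 = 4x_1^2 + 3x_1 + 6x_2^2 + 4x_2 - 152, LT = x_1^2.
f_2 = -8x_1x_2 - 4x_1 - 72, LT = x_1x_2.
f_3 = x_1^2 - 4x_1x_2 - 5x_1 - 11x_2 - 89, LT = x_1^2.
f_4 = x_1^2 - 2x_1 - 2x_2 - 10, LT = x_1^2.

S(f_1,f_2): lcm = x_1^2x_2. S = -1/2x_1^2 + 3/4x_1x_2 - 9x_1 + 3/2x_2^3 + x_2^2 - 38x_2.
  reduce S modulo (f_1, f_2, f_3, f_4):
  remainder -9x_1 + 3/2x_2^3 + 7/4x_2^2 - 75/2x_2 - 103/4 ≠ 0; add h_5 = -9x_1 + 3/2x_2^3 + 7/4x_2^2 - 75/2x_2 - 103/4 to the basis.

S(f_1,f_3): lcm = x_1^2. S = 4x_1x_2 + 23/4x_1 + 3/2x_2^2 + 12x_2 + 51.
  reduce S modulo (f_1, f_2, f_3, f_4, h_5):
  remainder 5/8x_2^3 + 107/48x_2^2 - 29/8x_2 + 205/48 ≠ 0; add h_6 = 5/8x_2^3 + 107/48x_2^2 - 29/8x_2 + 205/48 to the basis.

S(f_1,f_4): lcm = x_1^2. S = 11/4x_1 + 3/2x_2^2 + 3x_2 - 28.
  reduce S modulo (f_1, f_2, f_3, f_4, h_5, h_6):
  remainder 2/5x_2^2 - 29/5x_2 - 39 ≠ 0; add h_7 = 2/5x_2^2 - 29/5x_2 - 39 to the basis.

S(f_2,f_3): lcm = x_1^2x_2. S = 1/2x_1^2 + 4x_1x_2^2 + 5x_1x_2 + 9x_1 + 11x_2^2 + 89x_2.
  reduce S modulo (f_1, f_2, f_3, f_4, h_5, h_6, h_7):
  remainder 137x_2 + 685 ≠ 0; add h_8 = 137x_2 + 685 to the basis.

The other S-polynomials (S(f_2,f_4), S(f_3,f_4), S(f_1,h_5), S(f_2,h_5), S(f_3,h_5), S(f_4,h_5), S(f_1,h_6), S(f_2,h_6), S(f_3,h_6), S(f_4,h_6), S(h_5,h_6), S(f_1,h_7), S(f_2,h_7), S(f_3,h_7), S(f_4,h_7), S(h_5,h_7), S(h_6,h_7), S(f_1,h_8), S(f_2,h_8), S(f_3,h_8), S(f_4,h_8), S(h_5,h_8), S(h_6,h_8), S(h_7,h_8)) all reduce to 0 modulo the current basis, so we have a Gröbner basis.
Inter-reduce: drop elements whose leading term is divisible by another's, tail-reduce, and make monic.
Reduced Gröbner basis: {x_1 - 2, x_2 + 5}.

The lex basis is triangular: the last element involves only x_2. Solving x_2 + 5 = 0 gives x_2 ∈ {-5}; substituting each value into the earlier elements determines the remaining variables.
  x_2 = -5: the earlier basis element becomes x_1 - 2 = 0, giving x_1 = 2 — point (2, -5).
Zero-dimensionality of the ideal guarantees finitely many solutions over ℂ.

{(2, -5)}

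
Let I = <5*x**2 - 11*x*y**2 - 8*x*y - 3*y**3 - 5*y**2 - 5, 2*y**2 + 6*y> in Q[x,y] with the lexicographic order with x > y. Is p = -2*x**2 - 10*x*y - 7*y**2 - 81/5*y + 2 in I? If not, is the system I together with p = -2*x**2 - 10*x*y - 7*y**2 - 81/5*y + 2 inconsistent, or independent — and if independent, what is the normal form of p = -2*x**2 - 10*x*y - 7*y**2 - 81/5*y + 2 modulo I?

-2*x**2 - 10*x*y - 7*y**2 - 81/5*y + 2 lies in I (it reduces to 0).

First compute the reduced Gröbner basis of I by Buchberger's algorithm.
f_1 = 5*x**2 - 11*x*y**2 - 8*x*y - 3*y**3 - 5*y**2 - 5, LT = x**2.
f_2 = 2*y**2 + 6*y, LT = y**2.

The S-polynomials (S(f_1,f_2)) all reduce to 0 modulo the current basis, so we have a Gröbner basis.
Inter-reduce: drop elements whose leading term is divisible by another's, tail-reduce, and make monic.
Reduced Gröbner basis: {x**2 + 5*x*y - 12/5*y - 1, y**2 + 3*y}.
Label its elements g_1 = x**2 + 5*x*y - 12/5*y - 1, g_2 = y**2 + 3*y.

Reduce p = -2*x**2 - 10*x*y - 7*y**2 - 81/5*y + 2 modulo G:
  leading term x**2: subtract (-2)·g_1 from -2*x**2 - 10*x*y - 7*y**2 - 81/5*y + 2 → -7*y**2 - 21*y
  leading term y**2: subtract (-7)·g_2 from -7*y**2 - 21*y → 0
  normal form = 0.
Since the normal form is 0, p ∈ I.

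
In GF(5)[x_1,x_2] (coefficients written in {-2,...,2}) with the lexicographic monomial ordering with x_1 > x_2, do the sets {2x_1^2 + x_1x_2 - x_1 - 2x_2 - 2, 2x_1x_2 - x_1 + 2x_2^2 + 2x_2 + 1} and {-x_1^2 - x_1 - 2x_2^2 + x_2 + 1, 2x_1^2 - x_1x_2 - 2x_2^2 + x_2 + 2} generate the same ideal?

No, the ideals differ.

Equality of ideals is decidable: compute both reduced Gröbner bases (unique for the ordering) and check whether they agree.
Buchberger on the first generating set:
f_1 = 2x_1^2 + x_1x_2 - x_1 - 2x_2 - 2, LT = x_1^2.
f_2 = 2x_1x_2 - x_1 + 2x_2^2 + 2x_2 + 1, LT = x_1x_2.

S(f_1,f_2): lcm = x_1^2x_2. S = -2x_1^2 + 2x_1x_2^2 + x_1x_2 + 2x_1 - x_2^2 - x_2.
  leading term x_1^2: subtract (-1)·f_1 from -2x_1^2 + 2x_1x_2^2 + x_1x_2 + 2x_1 - x_2^2 - x_2 → 2x_1x_2^2 + 2x_1x_2 + x_1 - x_2^2 + 2x_2 - 2
  leading term x_1x_2^2: subtract (x_2)·f_2 from 2x_1x_2^2 + 2x_1x_2 + x_1 - x_2^2 + 2x_2 - 2 → -2x_1x_2 + x_1 - 2x_2^3 + 2x_2^2 + x_2 - 2
  leading term x_1x_2: subtract (-1)·f_2 from -2x_1x_2 + x_1 - 2x_2^3 + 2x_2^2 + x_2 - 2 → -2x_2^3 - x_2^2 - 2x_2 - 1
  leading term x_2^3: no divisor's leading term divides it; move -2x_2^3 to the remainder.
  leading term x_2^2: no divisor's leading term divides it; move -x_2^2 to the remainder.
  leading term x_2: no divisor's leading term divides it; move -2x_2 to the remainder.
  leading term 1: no divisor's leading term divides it; move -1 to the remainder.
  remainder -2x_2^3 - x_2^2 - 2x_2 - 1 ≠ 0; add g_3 = -2x_2^3 - x_2^2 - 2x_2 - 1 to the basis.

The other S-polynomials (S(f_1,g_3), S(f_2,g_3)) all reduce to 0 modulo the current basis, so we have a Gröbner basis.
Inter-reduce: drop elements whose leading term is divisible by another's, tail-reduce, and make monic.
Reduced Gröbner basis: {x_1^2 + x_1 + 2x_2^2 + x_2, x_1x_2 + 2x_1 + x_2^2 + x_2 - 2, x_2^3 - 2x_2^2 + x_2 - 2}.

Buchberger on the second generating set:
h_1 = -x_1^2 - x_1 - 2x_2^2 + x_2 + 1, LT = x_1^2.
h_2 = 2x_1^2 - x_1x_2 - 2x_2^2 + x_2 + 2, LT = x_1^2.

S(h_1,h_2): lcm = x_1^2. S = -2x_1x_2 + x_1 - 2x_2^2 + x_2 - 2.
  leading term x_1x_2: no divisor's leading term divides it; move -2x_1x_2 to the remainder.
  leading term x_1: no divisor's leading term divides it; move x_1 to the remainder.
  leading term x_2^2: no divisor's leading term divides it; move -2x_2^2 to the remainder.
  leading term x_2: no divisor's leading term divides it; move x_2 to the remainder.
  leading term 1: no divisor's leading term divides it; move -2 to the remainder.
  remainder -2x_1x_2 + x_1 - 2x_2^2 + x_2 - 2 ≠ 0; add k_3 = -2x_1x_2 + x_1 - 2x_2^2 + x_2 - 2 to the basis.

S(h_1,k_3): lcm = x_1^2x_2. S = -2x_1^2 - x_1x_2^2 - x_1x_2 - x_1 + 2x_2^3 - x_2^2 - x_2.
  leading term x_1^2: subtract (2)·h_1 from -2x_1^2 - x_1x_2^2 - x_1x_2 - x_1 + 2x_2^3 - x_2^2 - x_2 → -x_1x_2^2 - x_1x_2 + x_1 + 2x_2^3 - 2x_2^2 + 2x_2 - 2
  leading term x_1x_2^2: subtract (-2x_2)·k_3 from -x_1x_2^2 - x_1x_2 + x_1 + 2x_2^3 - 2x_2^2 + 2x_2 - 2 → x_1x_2 + x_1 - 2x_2^3 - 2x_2 - 2
  leading term x_1x_2: subtract (2)·k_3 from x_1x_2 + x_1 - 2x_2^3 - 2x_2 - 2 → -x_1 - 2x_2^3 - x_2^2 + x_2 + 2
  leading term x_1: no divisor's leading term divides it; move -x_1 to the remainder.
  leading term x_2^3: no divisor's leading term divides it; move -2x_2^3 to the remainder.
  leading term x_2^2: no divisor's leading term divides it; move -x_2^2 to the remainder.
  leading term x_2: no divisor's leading term divides it; move x_2 to the remainder.
  leading term 1: no divisor's leading term divides it; move 2 to the remainder.
  remainder -x_1 - 2x_2^3 - x_2^2 + x_2 + 2 ≠ 0; add k_4 = -x_1 - 2x_2^3 - x_2^2 + x_2 + 2 to the basis.

S(h_1,k_4): lcm = x_1^2. S = -2x_1x_2^3 - x_1x_2^2 + x_1x_2 - 2x_1 + 2x_2^2 - x_2 - 1.
  leading term x_1x_2^3: subtract (x_2^2)·k_3 from -2x_1x_2^3 - x_1x_2^2 + x_1x_2 - 2x_1 + 2x_2^2 - x_2 - 1 → -2x_1x_2^2 + x_1x_2 - 2x_1 + 2x_2^4 - x_2^3 - x_2^2 - x_2 - 1
  leading term x_1x_2^2: subtract (x_2)·k_3 from -2x_1x_2^2 + x_1x_2 - 2x_1 + 2x_2^4 - x_2^3 - x_2^2 - x_2 - 1 → -2x_1 + 2x_2^4 + x_2^3 - 2x_2^2 + x_2 - 1
  leading term x_1: subtract (2)·k_4 from -2x_1 + 2x_2^4 + x_2^3 - 2x_2^2 + x_2 - 1 → 2x_2^4 - x_2
  leading term x_2^4: no divisor's leading term divides it; move 2x_2^4 to the remainder.
  leading term x_2: no divisor's leading term divides it; move -x_2 to the remainder.
  remainder 2x_2^4 - x_2 ≠ 0; add k_5 = 2x_2^4 - x_2 to the basis.

The other S-polynomials (S(h_2,k_3), S(h_2,k_4), S(k_3,k_4), S(h_1,k_5), S(h_2,k_5), S(k_3,k_5), S(k_4,k_5)) all reduce to 0 modulo the current basis, so we have a Gröbner basis.
Inter-reduce: drop elements whose leading term is divisible by another's, tail-reduce, and make monic.
Reduced Gröbner basis: {x_1 + 2x_2^3 + x_2^2 - x_2 - 2, x_2^4 + 2x_2}.

The bases are distinct; the ideals are different.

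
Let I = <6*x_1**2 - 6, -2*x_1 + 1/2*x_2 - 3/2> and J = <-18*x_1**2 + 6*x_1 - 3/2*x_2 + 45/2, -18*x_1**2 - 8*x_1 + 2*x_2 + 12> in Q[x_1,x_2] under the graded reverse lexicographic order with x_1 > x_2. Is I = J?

For a fixed monomial order, each ideal has a unique reduced Gröbner basis; comparing bases decides equality.
Buchberger on the first generating set:
f_1 = 6*x_1**2 - 6, LT = x_1**2.
f_2 = -2*x_1 + 1/2*x_2 - 3/2, LT = x_1.

S(f_1,f_2): lcm = x_1**2. S = 1/4*x_1*x_2 - 3/4*x_1 - 1.
  leading term x_1*x_2: subtract (-1/8*x_2)·f_2 from 1/4*x_1*x_2 - 3/4*x_1 - 1 → 1/16*x_2**2 - 3/4*x_1 - 3/16*x_2 - 1
  leading term x_2**2: no divisor's leading term divides it; move 1/16*x_2**2 to the remainder.
  leading term x_1: subtract (3/8)·f_2 from -3/4*x_1 - 3/16*x_2 - 1 → -3/8*x_2 - 7/16
  leading term x_2: no divisor's leading term divides it; move -3/8*x_2 to the remainder.
  leading term 1: no divisor's leading term divides it; move -7/16 to the remainder.
  remainder 1/16*x_2**2 - 3/8*x_2 - 7/16 ≠ 0; add g_3 = 1/16*x_2**2 - 3/8*x_2 - 7/16 to the basis.

The other S-polynomials (S(f_1,g_3), S(f_2,g_3)) all reduce to 0 modulo the current basis, so we have a Gröbner basis.
Inter-reduce: drop elements whose leading term is divisible by another's, tail-reduce, and make monic.
Reduced Gröbner basis: {x_2**2 - 6*x_2 - 7, x_1 - 1/4*x_2 + 3/4}.

Buchberger on the second generating set:
h_1 = -18*x_1**2 + 6*x_1 - 3/2*x_2 + 45/2, LT = x_1**2.
h_2 = -18*x_1**2 - 8*x_1 + 2*x_2 + 12, LT = x_1**2.

S(h_1,h_2): lcm = x_1**2. S = -7/9*x_1 + 7/36*x_2 - 7/12.
  leading term x_1: no divisor's leading term divides it; move -7/9*x_1 to the remainder.
  leading term x_2: no divisor's leading term divides it; move 7/36*x_2 to the remainder.
  leading term 1: no divisor's leading term divides it; move -7/12 to the remainder.
  remainder -7/9*x_1 + 7/36*x_2 - 7/12 ≠ 0; add k_3 = -7/9*x_1 + 7/36*x_2 - 7/12 to the basis.

S(h_1,k_3): lcm = x_1**2. S = 1/4*x_1*x_2 - 13/12*x_1 + 1/12*x_2 - 5/4.
  leading term x_1*x_2: subtract (-9/28*x_2)·k_3 from 1/4*x_1*x_2 - 13/12*x_1 + 1/12*x_2 - 5/4 → 1/16*x_2**2 - 13/12*x_1 - 5/48*x_2 - 5/4
  leading term x_2**2: no divisor's leading term divides it; move 1/16*x_2**2 to the remainder.
  leading term x_1: subtract (39/28)·k_3 from -13/12*x_1 - 5/48*x_2 - 5/4 → -3/8*x_2 - 7/16
  leading term x_2: no divisor's leading term divides it; move -3/8*x_2 to the remainder.
  leading term 1: no divisor's leading term divides it; move -7/16 to the remainder.
  remainder 1/16*x_2**2 - 3/8*x_2 - 7/16 ≠ 0; add k_4 = 1/16*x_2**2 - 3/8*x_2 - 7/16 to the basis.

The other S-polynomials (S(h_2,k_3), S(h_1,k_4), S(h_2,k_4), S(k_3,k_4)) all reduce to 0 modulo the current basis, so we have a Gröbner basis.
Inter-reduce: drop elements whose leading term is divisible by another's, tail-reduce, and make monic.
Reduced Gröbner basis: {x_2**2 - 6*x_2 - 7, x_1 - 1/4*x_2 + 3/4}.

These coincide, so the ideals are equal.
The same test decides containment: I ⊆ J iff every generator of I reduces to 0 modulo a Gröbner basis of J.

Yes, the ideals are equal.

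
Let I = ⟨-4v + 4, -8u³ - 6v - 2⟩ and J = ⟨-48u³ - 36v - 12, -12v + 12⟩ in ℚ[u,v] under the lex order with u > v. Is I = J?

Equality of ideals is decidable: compute both reduced Gröbner bases (unique for the ordering) and check whether they agree.
Buchberger on the first generating set:
f_1 = -4v + 4, LT = v.
f_2 = -8u³ - 6v - 2, LT = u³.

The S-polynomials (S(f_1,f_2)) all reduce to 0 modulo the current basis, so we have a Gröbner basis.
Inter-reduce: drop elements whose leading term is divisible by another's, tail-reduce, and make monic.
Reduced Gröbner basis: {u³ + 1, v - 1}.

Buchberger on the second generating set:
h_1 = -48u³ - 36v - 12, LT = u³.
h_2 = -12v + 12, LT = v.

The S-polynomials (S(h_1,h_2)) all reduce to 0 modulo the current basis, so we have a Gröbner basis.
Inter-reduce: drop elements whose leading term is divisible by another's, tail-reduce, and make monic.
Reduced Gröbner basis: {u³ + 1, v - 1}.

These coincide, so the ideals are equal.

Yes, the ideals are equal.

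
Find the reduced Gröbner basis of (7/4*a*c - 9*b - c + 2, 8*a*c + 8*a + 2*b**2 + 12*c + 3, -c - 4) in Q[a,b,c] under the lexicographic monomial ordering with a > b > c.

f_1 = 7/4*a*c - 9*b - c + 2, LT = a*c.
f_2 = 8*a*c + 8*a + 2*b**2 + 12*c + 3, LT = a*c.
f_3 = -c - 4, LT = c.

S(f_1,f_2): lcm = a*c. S = -a - 1/4*b**2 - 36/7*b - 29/14*c + 43/56.
  reduce S modulo (f_1, f_2, f_3):
  remainder -a - 1/4*b**2 - 36/7*b + 507/56 ≠ 0; add g_4 = -a - 1/4*b**2 - 36/7*b + 507/56 to the basis.

S(f_1,f_3): lcm = a*c. S = -4*a - 36/7*b - 4/7*c + 8/7.
  reduce S modulo (f_1, f_2, f_3, g_4):
  remainder b**2 + 108/7*b - 459/14 ≠ 0; add g_5 = b**2 + 108/7*b - 459/14 to the basis.

The other S-polynomials (S(f_2,f_3), S(f_1,g_4), S(f_2,g_4), S(f_3,g_4), S(f_1,g_5), S(f_2,g_5), S(f_3,g_5), S(g_4,g_5)) all reduce to 0 modulo the current basis, so we have a Gröbner basis.
Inter-reduce: drop elements whose leading term is divisible by another's, tail-reduce, and make monic.

G = {a + 9/7*b - 6/7, b**2 + 108/7*b - 459/14, c + 4}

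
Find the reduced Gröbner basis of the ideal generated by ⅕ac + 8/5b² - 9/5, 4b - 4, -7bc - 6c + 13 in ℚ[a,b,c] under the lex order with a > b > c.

G = {a - 1, b - 1, c - 1}

f_1 = ⅕ac + 8/5b² - 9/5, LT = ac.
f_2 = 4b - 4, LT = b.
f_3 = -7bc - 6c + 13, LT = bc.

S(f_1,f_3): lcm = abc. S = -6/7ac + 13/7a + 8b³ - 9b.
  reduce S modulo (f_1, f_2, f_3):
  remainder 13/7a - 13/7 ≠ 0; add g_4 = 13/7a - 13/7 to the basis.

S(f_2,f_3): lcm = bc. S = -13/7c + 13/7.
  reduce S modulo (f_1, f_2, f_3, g_4):
  remainder -13/7c + 13/7 ≠ 0; add g_5 = -13/7c + 13/7 to the basis.

The other S-polynomials (S(f_1,f_2), S(f_1,g_4), S(f_2,g_4), S(f_3,g_4), S(f_1,g_5), S(f_2,g_5), S(f_3,g_5), S(g_4,g_5)) all reduce to 0 modulo the current basis, so we have a Gröbner basis.
Inter-reduce: drop elements whose leading term is divisible by another's, tail-reduce, and make monic.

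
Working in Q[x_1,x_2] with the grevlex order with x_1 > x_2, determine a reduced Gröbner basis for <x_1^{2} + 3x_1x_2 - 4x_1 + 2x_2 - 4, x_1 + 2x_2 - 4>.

f_1 = x_1^{2} + 3x_1x_2 - 4x_1 + 2x_2 - 4, LT = x_1^{2}.
f_2 = x_1 + 2x_2 - 4, LT = x_1.

S(f_1,f_2): lcm = x_1^{2}. S = x_1x_2 + 2x_2 - 4.
  leading term x_1x_2: subtract (x_2)·f_2 from x_1x_2 + 2x_2 - 4 → -2x_2^{2} + 6x_2 - 4
  leading term x_2^{2}: no divisor's leading term divides it; move -2x_2^{2} to the remainder.
  leading term x_2: no divisor's leading term divides it; move 6x_2 to the remainder.
  leading term 1: no divisor's leading term divides it; move -4 to the remainder.
  remainder -2x_2^{2} + 6x_2 - 4 ≠ 0; add g_3 = -2x_2^{2} + 6x_2 - 4 to the basis.

S(f_1,g_3): leading monomials are coprime, so the S-polynomial reduces to 0 (Buchberger's first criterion).
S(f_2,g_3): leading monomials are coprime, so the S-polynomial reduces to 0 (Buchberger's first criterion).
Every S-polynomial of the final basis reduces to 0, so we have a Gröbner basis.
Inter-reduce: drop elements whose leading term is divisible by another's, tail-reduce, and make monic.

G = {x_2^{2} - 3x_2 + 2, x_1 + 2x_2 - 4}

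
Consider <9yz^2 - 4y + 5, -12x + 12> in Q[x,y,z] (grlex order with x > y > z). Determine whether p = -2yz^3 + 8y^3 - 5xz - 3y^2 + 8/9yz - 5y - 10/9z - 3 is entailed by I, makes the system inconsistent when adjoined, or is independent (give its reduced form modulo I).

First compute the reduced Gröbner basis of I by Buchberger's algorithm.
f_1 = 9yz^2 - 4y + 5, LT = yz^2.
f_2 = -12x + 12, LT = x.

The S-polynomials (S(f_1,f_2)) all reduce to 0 modulo the current basis, so we have a Gröbner basis.
Inter-reduce: drop elements whose leading term is divisible by another's, tail-reduce, and make monic.
Reduced Gröbner basis: {yz^2 - 4/9y + 5/9, x - 1}.
Label its elements g_1 = yz^2 - 4/9y + 5/9, g_2 = x - 1.

Reduce p = -2yz^3 + 8y^3 - 5xz - 3y^2 + 8/9yz - 5y - 10/9z - 3 modulo G:
  leading term yz^3: subtract (-2z)·g_1 from -2yz^3 + 8y^3 - 5xz - 3y^2 + 8/9yz - 5y - 10/9z - 3 → 8y^3 - 5xz - 3y^2 - 5y - 3
  leading term y^3: no divisor's leading term divides it; move 8y^3 to the remainder.
  leading term xz: subtract (-5z)·g_2 from -5xz - 3y^2 - 5y - 3 → -3y^2 - 5y - 5z - 3
  leading term y^2: no divisor's leading term divides it; move -3y^2 to the remainder.
  leading term y: no divisor's leading term divides it; move -5y to the remainder.
  leading term z: no divisor's leading term divides it; move -5z to the remainder.
  leading term 1: no divisor's leading term divides it; move -3 to the remainder.
  normal form = 8y^3 - 3y^2 - 5y - 5z - 3.
The normal form is nonzero, so p ∉ I. Since p minus its normal form lies in I, I + (p) = I + (r) where r = 8y^3 - 3y^2 - 5y - 5z - 3; decide whether this ideal is the whole ring.
Run Buchberger on G together with r (pairs among the g_i already reduce to 0 since G is a Gröbner basis):
g_1 = yz^2 - 4/9y + 5/9, LT = yz^2.
g_2 = x - 1, LT = x.
r = 8y^3 - 3y^2 - 5y - 5z - 3, LT = y^3.

S(g_1,r): lcm = y^3z^2. S = 3/8y^2z^2 - 4/9y^3 + 5/8yz^2 + 5/8z^3 + 5/9y^2 + 3/8z^2.
  leading term y^2z^2: subtract (3/8y)·g_1 from 3/8y^2z^2 - 4/9y^3 + 5/8yz^2 + 5/8z^3 + 5/9y^2 + 3/8z^2 → -4/9y^3 + 5/8yz^2 + 5/8z^3 + 13/18y^2 + 3/8z^2 - 5/24y
  leading term y^3: subtract (-1/18)·r from -4/9y^3 + 5/8yz^2 + 5/8z^3 + 13/18y^2 + 3/8z^2 - 5/24y → 5/8yz^2 + 5/8z^3 + 5/9y^2 + 3/8z^2 - 35/72y - 5/18z - 1/6
  leading term yz^2: subtract (5/8)·g_1 from 5/8yz^2 + 5/8z^3 + 5/9y^2 + 3/8z^2 - 35/72y - 5/18z - 1/6 → 5/8z^3 + 5/9y^2 + 3/8z^2 - 5/24y - 5/18z - 37/72
  leading term z^3: no divisor's leading term divides it; move 5/8z^3 to the remainder.
  leading term y^2: no divisor's leading term divides it; move 5/9y^2 to the remainder.
  leading term z^2: no divisor's leading term divides it; move 3/8z^2 to the remainder.
  leading term y: no divisor's leading term divides it; move -5/24y to the remainder.
  leading term z: no divisor's leading term divides it; move -5/18z to the remainder.
  leading term 1: no divisor's leading term divides it; move -37/72 to the remainder.
  remainder 5/8z^3 + 5/9y^2 + 3/8z^2 - 5/24y - 5/18z - 37/72 ≠ 0; add m_4 = 5/8z^3 + 5/9y^2 + 3/8z^2 - 5/24y - 5/18z - 37/72 to the basis.

The other S-polynomials (S(g_1,g_2), S(g_2,r), S(g_1,m_4), S(g_2,m_4), S(r,m_4)) all reduce to 0 modulo the current basis, so we have a Gröbner basis.
Inter-reduce: drop elements whose leading term is divisible by another's, tail-reduce, and make monic.
Reduced Gröbner basis: {y^3 - 3/8y^2 - 5/8y - 5/8z - 3/8, yz^2 - 4/9y + 5/9, z^3 + 8/9y^2 + 3/5z^2 - 1/3y - 4/9z - 37/45, x - 1}.
The reduced Gröbner basis of I + (p) is {y^3 - 3/8y^2 - 5/8y - 5/8z - 3/8, yz^2 - 4/9y + 5/9, z^3 + 8/9y^2 + 3/5z^2 - 1/3y - 4/9z - 37/45, x - 1} ≠ {1}, a proper ideal, so the enlarged system stays consistent: p is independent of I, with normal form 8y^3 - 3y^2 - 5y - 5z - 3.

-2yz^3 + 8y^3 - 5xz - 3y^2 + 8/9yz - 5y - 10/9z - 3 is independent of I; its normal form modulo I is 8y^3 - 3y^2 - 5y - 5z - 3.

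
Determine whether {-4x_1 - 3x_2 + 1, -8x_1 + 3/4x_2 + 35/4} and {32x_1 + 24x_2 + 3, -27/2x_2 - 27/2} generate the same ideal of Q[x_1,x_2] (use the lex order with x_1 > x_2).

Equality of ideals is decidable: compute both reduced Gröbner bases (unique for the ordering) and check whether they agree.
Buchberger on the first generating set:
f_1 = -4x_1 - 3x_2 + 1, LT = x_1.
f_2 = -8x_1 + 3/4x_2 + 35/4, LT = x_1.

S(f_1,f_2): lcm = x_1. S = 27/32x_2 + 27/32.
  reduce S modulo (f_1, f_2):
  remainder 27/32x_2 + 27/32 ≠ 0; add g_3 = 27/32x_2 + 27/32 to the basis.

The other S-polynomials (S(f_1,g_3), S(f_2,g_3)) all reduce to 0 modulo the current basis, so we have a Gröbner basis.
Inter-reduce: drop elements whose leading term is divisible by another's, tail-reduce, and make monic.
Reduced Gröbner basis: {x_1 - 1, x_2 + 1}.

Buchberger on the second generating set:
h_1 = 32x_1 + 24x_2 + 3, LT = x_1.
h_2 = -27/2x_2 - 27/2, LT = x_2.

The S-polynomials (S(h_1,h_2)) all reduce to 0 modulo the current basis, so we have a Gröbner basis.
Inter-reduce: drop elements whose leading term is divisible by another's, tail-reduce, and make monic.
Reduced Gröbner basis: {x_1 - 21/32, x_2 + 1}.

Since the reduced bases disagree, the two ideals are not the same.

No, the ideals differ.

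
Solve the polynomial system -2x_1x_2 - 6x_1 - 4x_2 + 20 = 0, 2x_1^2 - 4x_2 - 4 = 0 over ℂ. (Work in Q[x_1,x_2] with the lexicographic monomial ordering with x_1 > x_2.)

{(2, 1), (-2 + 2*sqrt(2)*I, -3 - 4*sqrt(2)*I), (-2 - 2*sqrt(2)*I, -3 + 4*sqrt(2)*I)}

Compute a lex Gröbner basis by Buchberger's algorithm.
f_1 = -2x_1x_2 - 6x_1 - 4x_2 + 20, LT = x_1x_2.
f_2 = 2x_1^2 - 4x_2 - 4, LT = x_1^2.

S(f_1,f_2): lcm = x_1^2x_2. S = 3x_1^2 + 2x_1x_2 - 10x_1 + 2x_2^2 + 2x_2.
  leading term x_1^2: subtract (3/2)·f_2 from 3x_1^2 + 2x_1x_2 - 10x_1 + 2x_2^2 + 2x_2 → 2x_1x_2 - 10x_1 + 2x_2^2 + 8x_2 + 6
  leading term x_1x_2: subtract (-1)·f_1 from 2x_1x_2 - 10x_1 + 2x_2^2 + 8x_2 + 6 → -16x_1 + 2x_2^2 + 4x_2 + 26
  leading term x_1: no divisor's leading term divides it; move -16x_1 to the remainder.
  leading term x_2^2: no divisor's leading term divides it; move 2x_2^2 to the remainder.
  leading term x_2: no divisor's leading term divides it; move 4x_2 to the remainder.
  leading term 1: no divisor's leading term divides it; move 26 to the remainder.
  remainder -16x_1 + 2x_2^2 + 4x_2 + 26 ≠ 0; add h_3 = -16x_1 + 2x_2^2 + 4x_2 + 26 to the basis.

S(f_1,h_3): lcm = x_1x_2. S = 3x_1 + 1/8x_2^3 + 1/4x_2^2 + 29/8x_2 - 10.
  leading term x_1: subtract (-3/16)·h_3 from 3x_1 + 1/8x_2^3 + 1/4x_2^2 + 29/8x_2 - 10 → 1/8x_2^3 + 5/8x_2^2 + 35/8x_2 - 41/8
  leading term x_2^3: no divisor's leading term divides it; move 1/8x_2^3 to the remainder.
  leading term x_2^2: no divisor's leading term divides it; move 5/8x_2^2 to the remainder.
  leading term x_2: no divisor's leading term divides it; move 35/8x_2 to the remainder.
  leading term 1: no divisor's leading term divides it; move -41/8 to the remainder.
  remainder 1/8x_2^3 + 5/8x_2^2 + 35/8x_2 - 41/8 ≠ 0; add h_4 = 1/8x_2^3 + 5/8x_2^2 + 35/8x_2 - 41/8 to the basis.

The other S-polynomials (S(f_2,h_3), S(f_1,h_4), S(f_2,h_4), S(h_3,h_4)) all reduce to 0 modulo the current basis, so we have a Gröbner basis.
Inter-reduce: drop elements whose leading term is divisible by another's, tail-reduce, and make monic.
Reduced Gröbner basis: {x_1 - 1/8x_2^2 - 1/4x_2 - 13/8, x_2^3 + 5x_2^2 + 35x_2 - 41}.

Elimination: the polynomial x_2^3 + 5x_2^2 + 35x_2 - 41 lies in the elimination ideal for x_2, so x_2 ∈ {1, -3 - 4*sqrt(2)*I, -3 + 4*sqrt(2)*I}. For each such x_2, the remaining basis elements (now univariate) give the rest of the solution.
  x_2 = 1: the earlier basis element becomes x_1 - 2 = 0, giving x_1 = 2 — point (2, 1).
  x_2 = -3 - 4*sqrt(2)*I: the earlier basis element becomes x_1 + 2 - 2*sqrt(2)*I = 0, giving x_1 = -2 + 2*sqrt(2)*I — point (-2 + 2*sqrt(2)*I, -3 - 4*sqrt(2)*I).
  x_2 = -3 + 4*sqrt(2)*I: the earlier basis element becomes x_1 + 2 + 2*sqrt(2)*I = 0, giving x_1 = -2 - 2*sqrt(2)*I — point (-2 - 2*sqrt(2)*I, -3 + 4*sqrt(2)*I).
Check: every point annihilates each of the original generators.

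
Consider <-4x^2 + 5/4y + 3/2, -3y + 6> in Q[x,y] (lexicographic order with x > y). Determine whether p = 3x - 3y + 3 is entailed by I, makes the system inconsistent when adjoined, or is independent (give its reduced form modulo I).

First compute the reduced Gröbner basis of I by Buchberger's algorithm.
f_1 = -4x^2 + 5/4y + 3/2, LT = x^2.
f_2 = -3y + 6, LT = y.

The S-polynomials (S(f_1,f_2)) all reduce to 0 modulo the current basis, so we have a Gröbner basis.
Inter-reduce: drop elements whose leading term is divisible by another's, tail-reduce, and make monic.
Reduced Gröbner basis: {x^2 - 1, y - 2}.
Label its elements g_1 = x^2 - 1, g_2 = y - 2.

Reduce p = 3x - 3y + 3 modulo G:
  leading term x: no divisor's leading term divides it; move 3x to the remainder.
  leading term y: subtract (-3)·g_2 from -3y + 3 → -3
  leading term 1: no divisor's leading term divides it; move -3 to the remainder.
  normal form = 3x - 3.
The normal form is nonzero, so p ∉ I. Since p minus its normal form lies in I, I + (p) = I + (r) where r = 3x - 3; decide whether this ideal is the whole ring.
Run Buchberger on G together with r (pairs among the g_i already reduce to 0 since G is a Gröbner basis):
g_1 = x^2 - 1, LT = x^2.
g_2 = y - 2, LT = y.
r = 3x - 3, LT = x.

The S-polynomials (S(g_1,g_2), S(g_1,r), S(g_2,r)) all reduce to 0 modulo the current basis, so we have a Gröbner basis.
Inter-reduce: drop elements whose leading term is divisible by another's, tail-reduce, and make monic.
Reduced Gröbner basis: {x - 1, y - 2}.
The reduced Gröbner basis of I + (p) is {x - 1, y - 2} ≠ {1}, a proper ideal, so the enlarged system stays consistent: p is independent of I, with normal form 3x - 3.

Ideal membership is decidable via reduction modulo a Gröbner basis.

3x - 3y + 3 is independent of I; its normal form modulo I is 3x - 3.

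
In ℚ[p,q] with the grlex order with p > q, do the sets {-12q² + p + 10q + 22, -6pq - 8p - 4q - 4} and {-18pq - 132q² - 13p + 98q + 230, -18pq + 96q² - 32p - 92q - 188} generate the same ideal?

For a fixed monomial order, each ideal has a unique reduced Gröbner basis; comparing bases decides equality.
Buchberger on the first generating set:
f_1 = -12q² + p + 10q + 22, LT = q².
f_2 = -6pq - 8p - 4q - 4, LT = pq.

S(f_1,f_2): lcm = pq². S = -1/12p² - 13/6pq - ⅔q² - 11/6p - ⅔q.
  leading term p²: no divisor's leading term divides it; move -1/12p² to the remainder.
  leading term pq: subtract (13/36)·f_2 from -13/6pq - ⅔q² - 11/6p - ⅔q → -⅔q² + 19/18p + 7/9q + 13/9
  leading term q²: subtract (1/18)·f_1 from -⅔q² + 19/18p + 7/9q + 13/9 → p + 2/9q + 2/9
  leading term p: no divisor's leading term divides it; move p to the remainder.
  leading term q: no divisor's leading term divides it; move 2/9q to the remainder.
  leading term 1: no divisor's leading term divides it; move 2/9 to the remainder.
  remainder -1/12p² + p + 2/9q + 2/9 ≠ 0; add g_3 = -1/12p² + p + 2/9q + 2/9 to the basis.

The other S-polynomials (S(f_1,g_3), S(f_2,g_3)) all reduce to 0 modulo the current basis, so we have a Gröbner basis.
Inter-reduce: drop elements whose leading term is divisible by another's, tail-reduce, and make monic.
Reduced Gröbner basis: {p² - 12p - 8/3q - 8/3, pq + 4/3p + ⅔q + ⅔, q² - 1/12p - ⅚q - 11/6}.

Buchberger on the second generating set:
h_1 = -18pq - 132q² - 13p + 98q + 230, LT = pq.
h_2 = -18pq + 96q² - 32p - 92q - 188, LT = pq.

S(h_1,h_2): lcm = pq. S = 38/3q² - 19/18p - 95/9q - 209/9.
  leading term q²: no divisor's leading term divides it; move 38/3q² to the remainder.
  leading term p: no divisor's leading term divides it; move -19/18p to the remainder.
  leading term q: no divisor's leading term divides it; move -95/9q to the remainder.
  leading term 1: no divisor's leading term divides it; move -209/9 to the remainder.
  remainder 38/3q² - 19/18p - 95/9q - 209/9 ≠ 0; add k_3 = 38/3q² - 19/18p - 95/9q - 209/9 to the basis.

S(h_1,k_3): lcm = pq². S = 22/3q³ + 1/12p² + 14/9pq - 49/9q² + 11/6p - 115/9q.
  leading term q³: subtract (11/19q)·k_3 from 22/3q³ + 1/12p² + 14/9pq - 49/9q² + 11/6p - 115/9q → 1/12p² + 13/6pq + ⅔q² + 11/6p + ⅔q
  leading term p²: no divisor's leading term divides it; move 1/12p² to the remainder.
  leading term pq: subtract (-13/108)·h_1 from 13/6pq + ⅔q² + 11/6p + ⅔q → -137/9q² + 29/108p + 673/54q + 1495/54
  leading term q²: subtract (-137/114)·k_3 from -137/9q² + 29/108p + 673/54q + 1495/54 → -p - 2/9q - 2/9
  leading term p: no divisor's leading term divides it; move -p to the remainder.
  leading term q: no divisor's leading term divides it; move -2/9q to the remainder.
  leading term 1: no divisor's leading term divides it; move -2/9 to the remainder.
  remainder 1/12p² - p - 2/9q - 2/9 ≠ 0; add k_4 = 1/12p² - p - 2/9q - 2/9 to the basis.

The other S-polynomials (S(h_2,k_3), S(h_1,k_4), S(h_2,k_4), S(k_3,k_4)) all reduce to 0 modulo the current basis, so we have a Gröbner basis.
Inter-reduce: drop elements whose leading term is divisible by another's, tail-reduce, and make monic.
Reduced Gröbner basis: {p² - 12p - 8/3q - 8/3, pq + 4/3p + ⅔q + ⅔, q² - 1/12p - ⅚q - 11/6}.

Same reduced basis, so the two generating sets span the same ideal.

Yes, the ideals are equal.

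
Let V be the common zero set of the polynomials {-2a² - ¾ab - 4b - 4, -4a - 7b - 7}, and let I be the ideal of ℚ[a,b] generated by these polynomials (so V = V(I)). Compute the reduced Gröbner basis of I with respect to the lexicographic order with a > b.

f_1 = -2a² - ¾ab - 4b - 4, LT = a².
f_2 = -4a - 7b - 7, LT = a.

S(f_1,f_2): lcm = a². S = -11/8ab - 7/4a + 2b + 2.
  leading term ab: subtract (11/32b)·f_2 from -11/8ab - 7/4a + 2b + 2 → -7/4a + 77/32b² + 141/32b + 2
  leading term a: subtract (7/16)·f_2 from -7/4a + 77/32b² + 141/32b + 2 → 77/32b² + 239/32b + 81/16
  leading term b²: no divisor's leading term divides it; move 77/32b² to the remainder.
  leading term b: no divisor's leading term divides it; move 239/32b to the remainder.
  leading term 1: no divisor's leading term divides it; move 81/16 to the remainder.
  remainder 77/32b² + 239/32b + 81/16 ≠ 0; add g_3 = 77/32b² + 239/32b + 81/16 to the basis.

S(f_1,g_3): leading monomials are coprime, so the S-polynomial reduces to 0 (Buchberger's first criterion).
S(f_2,g_3): leading monomials are coprime, so the S-polynomial reduces to 0 (Buchberger's first criterion).
Every S-polynomial of the final basis reduces to 0, so we have a Gröbner basis.
Inter-reduce: drop elements whose leading term is divisible by another's, tail-reduce, and make monic.

G = {a + 7/4b + 7/4, b² + 239/77b + 162/77}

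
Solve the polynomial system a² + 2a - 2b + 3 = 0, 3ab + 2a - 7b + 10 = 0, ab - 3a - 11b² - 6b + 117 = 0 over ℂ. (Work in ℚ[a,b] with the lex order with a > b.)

{(1, 3)}

Compute a lex Gröbner basis by Buchberger's algorithm.
f_1 = a² + 2a - 2b + 3, LT = a².
f_2 = 3ab + 2a - 7b + 10, LT = ab.
f_3 = ab - 3a - 11b² - 6b + 117, LT = ab.

S(f_1,f_2): lcm = a²b. S = -⅔a² + 13/3ab - 10/3a - 2b² + 3b.
  leading term a²: subtract (-⅔)·f_1 from -⅔a² + 13/3ab - 10/3a - 2b² + 3b → 13/3ab - 2a - 2b² + 5/3b + 2
  leading term ab: subtract (13/9)·f_2 from 13/3ab - 2a - 2b² + 5/3b + 2 → -44/9a - 2b² + 106/9b - 112/9
  leading term a: no divisor's leading term divides it; move -44/9a to the remainder.
  leading term b²: no divisor's leading term divides it; move -2b² to the remainder.
  leading term b: no divisor's leading term divides it; move 106/9b to the remainder.
  leading term 1: no divisor's leading term divides it; move -112/9 to the remainder.
  remainder -44/9a - 2b² + 106/9b - 112/9 ≠ 0; add h_4 = -44/9a - 2b² + 106/9b - 112/9 to the basis.

S(f_1,f_3): lcm = a²b. S = 3a² + 11ab² + 8ab - 117a - 2b² + 3b.
  leading term a²: subtract (3)·f_1 from 3a² + 11ab² + 8ab - 117a - 2b² + 3b → 11ab² + 8ab - 123a - 2b² + 9b - 9
  leading term ab²: subtract (11/3b)·f_2 from 11ab² + 8ab - 123a - 2b² + 9b - 9 → ⅔ab - 123a + 71/3b² - 83/3b - 9
  leading term ab: subtract (2/9)·f_2 from ⅔ab - 123a + 71/3b² - 83/3b - 9 → -1111/9a + 71/3b² - 235/9b - 101/9
  leading term a: subtract (101/4)·h_4 from -1111/9a + 71/3b² - 235/9b - 101/9 → 445/6b² - 647/2b + 303
  leading term b²: no divisor's leading term divides it; move 445/6b² to the remainder.
  leading term b: no divisor's leading term divides it; move -647/2b to the remainder.
  leading term 1: no divisor's leading term divides it; move 303 to the remainder.
  remainder 445/6b² - 647/2b + 303 ≠ 0; add h_5 = 445/6b² - 647/2b + 303 to the basis.

S(f_2,f_3): lcm = ab. S = 11/3a + 11b² + 11/3b - 341/3.
  leading term a: subtract (-¾)·h_4 from 11/3a + 11b² + 11/3b - 341/3 → 19/2b² + 25/2b - 123
  leading term b²: subtract (57/445)·h_5 from 19/2b² + 25/2b - 123 → 24002/445b - 72006/445
  leading term b: no divisor's leading term divides it; move 24002/445b to the remainder.
  leading term 1: no divisor's leading term divides it; move -72006/445 to the remainder.
  remainder 24002/445b - 72006/445 ≠ 0; add h_6 = 24002/445b - 72006/445 to the basis.

S(f_1,h_4): lcm = a². S = -9/22ab² + 53/22ab - 6/11a - 2b + 3.
  leading term ab²: subtract (-3/22b)·f_2 from -9/22ab² + 53/22ab - 6/11a - 2b + 3 → 59/22ab - 6/11a - 21/22b² - 7/11b + 3
  leading term ab: subtract (59/66)·f_2 from 59/22ab - 6/11a - 21/22b² - 7/11b + 3 → -7/3a - 21/22b² + 371/66b - 196/33
  leading term a: subtract (21/44)·h_4 from -7/3a - 21/22b² + 371/66b - 196/33 → 0
  remainder 0.

S(f_2,h_4): lcm = ab. S = ⅔a - 9/22b³ + 53/22b² - 161/33b + 10/3.
  leading term a: subtract (-3/22)·h_4 from ⅔a - 9/22b³ + 53/22b² - 161/33b + 10/3 → -9/22b³ + 47/22b² - 36/11b + 18/11
  leading term b³: subtract (-27/4895b)·h_5 from -9/22b³ + 47/22b² - 36/11b + 18/11 → 1723/4895b² - 7839/4895b + 18/11
  leading term b²: subtract (10338/2178275)·h_5 from 1723/4895b² - 7839/4895b + 18/11 → -13092/198025b + 39276/198025
  leading term b: subtract (-6/4895)·h_6 from -13092/198025b + 39276/198025 → 0
  remainder 0.

S(f_3,h_4): lcm = ab. S = -3a - 9/22b³ - 189/22b² - 94/11b + 117.
  leading term a: subtract (27/44)·h_4 from -3a - 9/22b³ - 189/22b² - 94/11b + 117 → -9/22b³ - 81/11b² - 347/22b + 1371/11
  leading term b³: subtract (-27/4895b)·h_5 from -9/22b³ - 81/11b² - 347/22b + 1371/11 → -89559/9790b² - 138053/9790b + 1371/11
  leading term b²: subtract (-268677/2178275)·h_5 from -89559/9790b² - 138053/9790b + 1371/11 → -10693982/198025b + 32081946/198025
  leading term b: subtract (-4901/4895)·h_6 from -10693982/198025b + 32081946/198025 → 0
  remainder 0.

S(f_1,h_5): leading monomials are coprime, so the S-polynomial reduces to 0 (Buchberger's first criterion).
S(f_2,h_5): lcm = ab². S = 6713/1335ab - 1818/445a - 7/3b² + 10/3b.
  leading term ab: subtract (6713/4005)·f_2 from 6713/1335ab - 1818/445a - 7/3b² + 10/3b → -29788/4005a - 7/3b² + 60341/4005b - 13426/801
  leading term a: subtract (677/445)·h_4 from -29788/4005a - 7/3b² + 60341/4005b - 13426/801 → 947/1335b² - 1269/445b + 966/445
  leading term b²: subtract (1894/198025)·h_5 from 947/1335b² - 1269/445b + 966/445 → 48004/198025b - 144012/198025
  leading term b: subtract (2/445)·h_6 from 48004/198025b - 144012/198025 → 0
  remainder 0.

S(f_3,h_5): lcm = ab². S = 606/445ab - 1818/445a - 11b³ - 6b² + 117b.
  leading term ab: subtract (202/445)·f_2 from 606/445ab - 1818/445a - 11b³ - 6b² + 117b → -2222/445a - 11b³ - 6b² + 53479/445b - 404/89
  leading term a: subtract (909/890)·h_4 from -2222/445a - 11b³ - 6b² + 53479/445b - 404/89 → -11b³ - 1761/445b² + 48126/445b + 3636/445
  leading term b³: subtract (-66/445b)·h_5 from -11b³ - 1761/445b² + 48126/445b + 3636/445 → -23112/445b² + 68124/445b + 3636/445
  leading term b²: subtract (-138672/198025)·h_5 from -23112/445b² + 68124/445b + 3636/445 → -14545212/198025b + 43635636/198025
  leading term b: subtract (-606/445)·h_6 from -14545212/198025b + 43635636/198025 → 0
  remainder 0.

S(h_4,h_5): leading monomials are coprime, so the S-polynomial reduces to 0 (Buchberger's first criterion).
S(f_1,h_6): leading monomials are coprime, so the S-polynomial reduces to 0 (Buchberger's first criterion).
S(f_2,h_6): lcm = ab. S = 11/3a - 7/3b + 10/3.
  leading term a: subtract (-¾)·h_4 from 11/3a - 7/3b + 10/3 → -3/2b² + 13/2b - 6
  leading term b²: subtract (-9/445)·h_5 from -3/2b² + 13/2b - 6 → -19/445b + 57/445
  leading term b: subtract (-19/24002)·h_6 from -19/445b + 57/445 → 0
  remainder 0.

S(f_3,h_6): lcm = ab. S = -11b² - 6b + 117.
  leading term b²: subtract (-66/445)·h_5 from -11b² - 6b + 117 → -24021/445b + 72063/445
  leading term b: subtract (-24021/24002)·h_6 from -24021/445b + 72063/445 → 0
  remainder 0.

S(h_4,h_6): leading monomials are coprime, so the S-polynomial reduces to 0 (Buchberger's first criterion).
S(h_5,h_6): lcm = b². S = -606/445b + 1818/445.
  leading term b: subtract (-303/12001)·h_6 from -606/445b + 1818/445 → 0
  remainder 0.

Every S-polynomial of the final basis reduces to 0, so we have a Gröbner basis.
Inter-reduce: drop elements whose leading term is divisible by another's, tail-reduce, and make monic.
Reduced Gröbner basis: {a - 1, b - 3}.

The lex basis is triangular: the last element involves only b. Solving b - 3 = 0 gives b ∈ {3}; substituting each value into the earlier elements determines the remaining variables.
  b = 3: the earlier basis element becomes a - 1 = 0, giving a = 1 — point (1, 3).
Check: every point annihilates each of the original generators.
A lex Gröbner basis triangularizes the system, enabling back-substitution.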